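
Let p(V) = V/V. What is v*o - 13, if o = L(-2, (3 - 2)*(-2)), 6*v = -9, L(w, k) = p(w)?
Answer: -29/2 ≈ -14.500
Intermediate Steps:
p(V) = 1
L(w, k) = 1
v = -3/2 (v = (1/6)*(-9) = -3/2 ≈ -1.5000)
o = 1
v*o - 13 = -3/2*1 - 13 = -3/2 - 13 = -29/2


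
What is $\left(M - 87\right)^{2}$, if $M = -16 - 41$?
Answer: $20736$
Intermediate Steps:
$M = -57$
$\left(M - 87\right)^{2} = \left(-57 - 87\right)^{2} = \left(-144\right)^{2} = 20736$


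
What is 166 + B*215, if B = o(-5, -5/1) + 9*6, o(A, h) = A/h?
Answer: 11991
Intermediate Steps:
B = 55 (B = -5/((-5/1)) + 9*6 = -5/((-5*1)) + 54 = -5/(-5) + 54 = -5*(-⅕) + 54 = 1 + 54 = 55)
166 + B*215 = 166 + 55*215 = 166 + 11825 = 11991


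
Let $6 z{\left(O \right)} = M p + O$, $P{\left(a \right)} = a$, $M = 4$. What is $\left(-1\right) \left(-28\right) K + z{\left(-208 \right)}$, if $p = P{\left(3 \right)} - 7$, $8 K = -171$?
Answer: $- \frac{3815}{6} \approx -635.83$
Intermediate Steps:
$K = - \frac{171}{8}$ ($K = \frac{1}{8} \left(-171\right) = - \frac{171}{8} \approx -21.375$)
$p = -4$ ($p = 3 - 7 = -4$)
$z{\left(O \right)} = - \frac{8}{3} + \frac{O}{6}$ ($z{\left(O \right)} = \frac{4 \left(-4\right) + O}{6} = \frac{-16 + O}{6} = - \frac{8}{3} + \frac{O}{6}$)
$\left(-1\right) \left(-28\right) K + z{\left(-208 \right)} = \left(-1\right) \left(-28\right) \left(- \frac{171}{8}\right) + \left(- \frac{8}{3} + \frac{1}{6} \left(-208\right)\right) = 28 \left(- \frac{171}{8}\right) - \frac{112}{3} = - \frac{1197}{2} - \frac{112}{3} = - \frac{3815}{6}$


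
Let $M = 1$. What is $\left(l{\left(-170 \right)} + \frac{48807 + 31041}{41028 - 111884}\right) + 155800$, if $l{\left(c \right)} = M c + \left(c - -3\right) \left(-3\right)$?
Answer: $\frac{1382842286}{8857} \approx 1.5613 \cdot 10^{5}$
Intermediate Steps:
$l{\left(c \right)} = -9 - 2 c$ ($l{\left(c \right)} = 1 c + \left(c - -3\right) \left(-3\right) = c + \left(c + 3\right) \left(-3\right) = c + \left(3 + c\right) \left(-3\right) = c - \left(9 + 3 c\right) = -9 - 2 c$)
$\left(l{\left(-170 \right)} + \frac{48807 + 31041}{41028 - 111884}\right) + 155800 = \left(\left(-9 - -340\right) + \frac{48807 + 31041}{41028 - 111884}\right) + 155800 = \left(\left(-9 + 340\right) + \frac{79848}{-70856}\right) + 155800 = \left(331 + 79848 \left(- \frac{1}{70856}\right)\right) + 155800 = \left(331 - \frac{9981}{8857}\right) + 155800 = \frac{2921686}{8857} + 155800 = \frac{1382842286}{8857}$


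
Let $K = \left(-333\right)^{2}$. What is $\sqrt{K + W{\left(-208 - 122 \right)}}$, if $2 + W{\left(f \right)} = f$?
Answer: $\sqrt{110557} \approx 332.5$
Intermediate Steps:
$W{\left(f \right)} = -2 + f$
$K = 110889$
$\sqrt{K + W{\left(-208 - 122 \right)}} = \sqrt{110889 - 332} = \sqrt{110557}$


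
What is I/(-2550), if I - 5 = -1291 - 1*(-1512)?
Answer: -113/1275 ≈ -0.088627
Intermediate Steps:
I = 226 (I = 5 + (-1291 - 1*(-1512)) = 5 + (-1291 + 1512) = 5 + 221 = 226)
I/(-2550) = 226/(-2550) = 226*(-1/2550) = -113/1275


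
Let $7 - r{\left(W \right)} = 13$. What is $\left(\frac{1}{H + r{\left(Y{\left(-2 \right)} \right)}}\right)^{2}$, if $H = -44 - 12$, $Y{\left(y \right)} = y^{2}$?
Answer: $\frac{1}{3844} \approx 0.00026015$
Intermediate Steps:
$r{\left(W \right)} = -6$ ($r{\left(W \right)} = 7 - 13 = -6$)
$H = -56$ ($H = -44 - 12 = -56$)
$\left(\frac{1}{H + r{\left(Y{\left(-2 \right)} \right)}}\right)^{2} = \left(\frac{1}{-56 - 6}\right)^{2} = \left(\frac{1}{-62}\right)^{2} = \left(- \frac{1}{62}\right)^{2} = \frac{1}{3844}$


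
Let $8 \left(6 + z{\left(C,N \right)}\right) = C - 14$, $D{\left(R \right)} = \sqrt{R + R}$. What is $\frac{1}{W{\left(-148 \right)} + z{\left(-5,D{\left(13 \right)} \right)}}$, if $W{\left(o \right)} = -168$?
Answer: $- \frac{8}{1411} \approx -0.0056697$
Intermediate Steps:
$D{\left(R \right)} = \sqrt{2} \sqrt{R}$ ($D{\left(R \right)} = \sqrt{2 R} = \sqrt{2} \sqrt{R}$)
$z{\left(C,N \right)} = - \frac{31}{4} + \frac{C}{8}$ ($z{\left(C,N \right)} = -6 + \frac{C - 14}{8} = -6 + \frac{-14 + C}{8} = -6 + \left(- \frac{7}{4} + \frac{C}{8}\right) = - \frac{31}{4} + \frac{C}{8}$)
$\frac{1}{W{\left(-148 \right)} + z{\left(-5,D{\left(13 \right)} \right)}} = \frac{1}{-168 + \left(- \frac{31}{4} + \frac{1}{8} \left(-5\right)\right)} = \frac{1}{-168 - \frac{67}{8}} = \frac{1}{- \frac{1411}{8}} = - \frac{8}{1411}$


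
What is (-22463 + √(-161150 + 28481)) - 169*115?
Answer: -41898 + 3*I*√14741 ≈ -41898.0 + 364.24*I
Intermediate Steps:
(-22463 + √(-161150 + 28481)) - 169*115 = (-22463 + √(-132669)) - 19435 = (-22463 + 3*I*√14741) - 19435 = -41898 + 3*I*√14741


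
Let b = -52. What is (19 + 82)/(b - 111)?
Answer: -101/163 ≈ -0.61963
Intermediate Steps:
(19 + 82)/(b - 111) = (19 + 82)/(-52 - 111) = 101/(-163) = 101*(-1/163) = -101/163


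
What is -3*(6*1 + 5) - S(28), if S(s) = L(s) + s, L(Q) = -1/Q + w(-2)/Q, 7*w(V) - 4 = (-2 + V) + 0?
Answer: -1707/28 ≈ -60.964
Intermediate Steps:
w(V) = 2/7 + V/7 (w(V) = 4/7 + ((-2 + V) + 0)/7 = 4/7 + (-2 + V)/7 = 4/7 + (-2/7 + V/7) = 2/7 + V/7)
L(Q) = -1/Q (L(Q) = -1/Q + (2/7 + (1/7)*(-2))/Q = -1/Q + (2/7 - 2/7)/Q = -1/Q + 0/Q = -1/Q + 0 = -1/Q)
S(s) = s - 1/s (S(s) = -1/s + s = s - 1/s)
-3*(6*1 + 5) - S(28) = -3*(6*1 + 5) - (28 - 1/28) = -3*(6 + 5) - (28 - 1*1/28) = -3*11 - (28 - 1/28) = -33 - 1*783/28 = -33 - 783/28 = -1707/28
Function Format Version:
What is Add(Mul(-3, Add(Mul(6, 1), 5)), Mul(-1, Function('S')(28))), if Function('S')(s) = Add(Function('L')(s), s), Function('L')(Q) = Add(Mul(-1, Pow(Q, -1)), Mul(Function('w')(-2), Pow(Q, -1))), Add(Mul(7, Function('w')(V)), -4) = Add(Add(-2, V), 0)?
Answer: Rational(-1707, 28) ≈ -60.964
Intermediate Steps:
Function('w')(V) = Add(Rational(2, 7), Mul(Rational(1, 7), V)) (Function('w')(V) = Add(Rational(4, 7), Mul(Rational(1, 7), Add(Add(-2, V), 0))) = Add(Rational(4, 7), Mul(Rational(1, 7), Add(-2, V))) = Add(Rational(4, 7), Add(Rational(-2, 7), Mul(Rational(1, 7), V))) = Add(Rational(2, 7), Mul(Rational(1, 7), V)))
Function('L')(Q) = Mul(-1, Pow(Q, -1)) (Function('L')(Q) = Add(Mul(-1, Pow(Q, -1)), Mul(Add(Rational(2, 7), Mul(Rational(1, 7), -2)), Pow(Q, -1))) = Add(Mul(-1, Pow(Q, -1)), Mul(Add(Rational(2, 7), Rational(-2, 7)), Pow(Q, -1))) = Add(Mul(-1, Pow(Q, -1)), Mul(0, Pow(Q, -1))) = Add(Mul(-1, Pow(Q, -1)), 0) = Mul(-1, Pow(Q, -1)))
Function('S')(s) = Add(s, Mul(-1, Pow(s, -1))) (Function('S')(s) = Add(Mul(-1, Pow(s, -1)), s) = Add(s, Mul(-1, Pow(s, -1))))
Add(Mul(-3, Add(Mul(6, 1), 5)), Mul(-1, Function('S')(28))) = Add(Mul(-3, Add(Mul(6, 1), 5)), Mul(-1, Add(28, Mul(-1, Pow(28, -1))))) = Add(Mul(-3, Add(6, 5)), Mul(-1, Add(28, Mul(-1, Rational(1, 28))))) = Add(Mul(-3, 11), Mul(-1, Add(28, Rational(-1, 28)))) = Add(-33, Mul(-1, Rational(783, 28))) = Add(-33, Rational(-783, 28)) = Rational(-1707, 28)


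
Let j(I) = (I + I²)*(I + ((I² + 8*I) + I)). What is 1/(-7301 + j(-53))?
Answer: 1/6273623 ≈ 1.5940e-7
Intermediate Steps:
j(I) = (I + I²)*(I² + 10*I) (j(I) = (I + I²)*(I + (I² + 9*I)) = (I + I²)*(I² + 10*I))
1/(-7301 + j(-53)) = 1/(-7301 + (-53)²*(10 + (-53)² + 11*(-53))) = 1/(-7301 + 2809*(10 + 2809 - 583)) = 1/(-7301 + 2809*2236) = 1/(-7301 + 6280924) = 1/6273623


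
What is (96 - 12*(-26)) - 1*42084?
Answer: -41676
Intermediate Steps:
(96 - 12*(-26)) - 1*42084 = (96 + 312) - 42084 = 408 - 42084 = -41676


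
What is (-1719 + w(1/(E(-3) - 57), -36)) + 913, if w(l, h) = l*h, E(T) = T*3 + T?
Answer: -18526/23 ≈ -805.48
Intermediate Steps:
E(T) = 4*T (E(T) = 3*T + T = 4*T)
w(l, h) = h*l
(-1719 + w(1/(E(-3) - 57), -36)) + 913 = (-1719 - 36/(4*(-3) - 57)) + 913 = (-1719 - 36/(-12 - 57)) + 913 = (-1719 - 36/(-69)) + 913 = (-1719 - 36*(-1/69)) + 913 = (-1719 + 12/23) + 913 = -39525/23 + 913 = -18526/23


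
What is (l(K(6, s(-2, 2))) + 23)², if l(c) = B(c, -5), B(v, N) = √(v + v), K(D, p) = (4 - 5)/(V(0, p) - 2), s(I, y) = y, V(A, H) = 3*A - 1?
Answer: (69 + √6)²/9 ≈ 567.23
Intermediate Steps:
V(A, H) = -1 + 3*A
K(D, p) = ⅓ (K(D, p) = (4 - 5)/((-1 + 3*0) - 2) = -1/((-1 + 0) - 2) = -1/(-1 - 2) = -1/(-3) = -1*(-⅓) = ⅓)
B(v, N) = √2*√v (B(v, N) = √(2*v) = √2*√v)
l(c) = √2*√c
(l(K(6, s(-2, 2))) + 23)² = (√2*√(⅓) + 23)² = (√2*(√3/3) + 23)² = (√6/3 + 23)² = (23 + √6/3)²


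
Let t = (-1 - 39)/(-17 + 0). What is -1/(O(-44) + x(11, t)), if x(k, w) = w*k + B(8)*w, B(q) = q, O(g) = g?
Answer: -17/12 ≈ -1.4167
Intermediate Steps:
t = 40/17 (t = -40/(-17) = -40*(-1/17) = 40/17 ≈ 2.3529)
x(k, w) = 8*w + k*w (x(k, w) = w*k + 8*w = k*w + 8*w = 8*w + k*w)
-1/(O(-44) + x(11, t)) = -1/(-44 + 40*(8 + 11)/17) = -1/(-44 + (40/17)*19) = -1/(-44 + 760/17) = -1/12/17 = -1*17/12 = -17/12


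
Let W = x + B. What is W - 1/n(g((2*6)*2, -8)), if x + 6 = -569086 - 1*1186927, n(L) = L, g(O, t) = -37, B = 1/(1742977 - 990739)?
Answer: -48874935407039/27832806 ≈ -1.7560e+6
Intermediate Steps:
B = 1/752238 ≈ 1.3294e-6
x = -1756019 (x = -6 + (-569086 - 1*1186927) = -6 + (-569086 - 1186927) = -6 - 1756013 = -1756019)
W = -1320944220521/752238 (W = -1756019 + 1/752238 = -1320944220521/752238 ≈ -1.7560e+6)
W - 1/n(g((2*6)*2, -8)) = -1320944220521/752238 - 1/(-37) = -1320944220521/752238 - 1*(-1/37) = -1320944220521/752238 + 1/37 = -48874935407039/27832806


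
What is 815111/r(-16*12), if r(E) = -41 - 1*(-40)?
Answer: -815111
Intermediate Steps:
r(E) = -1 (r(E) = -41 + 40 = -1)
815111/r(-16*12) = 815111/(-1) = 815111*(-1) = -815111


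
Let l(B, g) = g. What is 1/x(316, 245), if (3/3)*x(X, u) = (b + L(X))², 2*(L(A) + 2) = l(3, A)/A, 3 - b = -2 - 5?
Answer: 4/289 ≈ 0.013841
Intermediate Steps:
b = 10 (b = 3 - (-2 - 5) = 3 - 1*(-7) = 3 + 7 = 10)
L(A) = -3/2 (L(A) = -2 + (A/A)/2 = -2 + (½)*1 = -2 + ½ = -3/2)
x(X, u) = 289/4 (x(X, u) = (10 - 3/2)² = (17/2)² = 289/4)
1/x(316, 245) = 1/(289/4) = 4/289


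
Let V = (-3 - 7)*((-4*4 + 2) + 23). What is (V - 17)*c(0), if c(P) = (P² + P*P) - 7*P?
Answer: 0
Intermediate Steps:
c(P) = -7*P + 2*P² (c(P) = (P² + P²) - 7*P = 2*P² - 7*P = -7*P + 2*P²)
V = -90 (V = -10*((-16 + 2) + 23) = -10*(-14 + 23) = -10*9 = -90)
(V - 17)*c(0) = (-90 - 17)*(0*(-7 + 2*0)) = -0*(-7 + 0) = -0*(-7) = -107*0 = 0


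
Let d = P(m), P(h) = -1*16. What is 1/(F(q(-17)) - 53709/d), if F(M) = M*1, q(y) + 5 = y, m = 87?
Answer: 16/53357 ≈ 0.00029987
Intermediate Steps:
q(y) = -5 + y
P(h) = -16
d = -16
F(M) = M
1/(F(q(-17)) - 53709/d) = 1/((-5 - 17) - 53709/(-16)) = 1/(-22 - 53709*(-1/16)) = 1/(-22 + 53709/16) = 1/(53357/16) = 16/53357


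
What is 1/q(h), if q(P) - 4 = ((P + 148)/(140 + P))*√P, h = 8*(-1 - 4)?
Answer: 125/1958 - 135*I*√10/3916 ≈ 0.063841 - 0.10902*I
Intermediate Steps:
h = -40 (h = 8*(-5) = -40)
q(P) = 4 + √P*(148 + P)/(140 + P) (q(P) = 4 + ((P + 148)/(140 + P))*√P = 4 + ((148 + P)/(140 + P))*√P = 4 + √P*(148 + P)/(140 + P))
1/q(h) = 1/((560 + (-40)^(3/2) + 4*(-40) + 148*√(-40))/(140 - 40)) = 1/((560 - 80*I*√10 - 160 + 148*(2*I*√10))/100) = 1/((560 - 80*I*√10 - 160 + 296*I*√10)/100) = 1/((400 + 216*I*√10)/100) = 1/(4 + 54*I*√10/25)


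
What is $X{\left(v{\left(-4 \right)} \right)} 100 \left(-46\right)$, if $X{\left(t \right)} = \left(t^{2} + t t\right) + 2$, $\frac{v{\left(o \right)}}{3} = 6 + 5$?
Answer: $-10028000$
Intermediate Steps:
$v{\left(o \right)} = 33$ ($v{\left(o \right)} = 3 \left(6 + 5\right) = 3 \cdot 11 = 33$)
$X{\left(t \right)} = 2 + 2 t^{2}$ ($X{\left(t \right)} = \left(t^{2} + t^{2}\right) + 2 = 2 t^{2} + 2 = 2 + 2 t^{2}$)
$X{\left(v{\left(-4 \right)} \right)} 100 \left(-46\right) = \left(2 + 2 \cdot 33^{2}\right) 100 \left(-46\right) = \left(2 + 2 \cdot 1089\right) 100 \left(-46\right) = \left(2 + 2178\right) 100 \left(-46\right) = 2180 \cdot 100 \left(-46\right) = 218000 \left(-46\right) = -10028000$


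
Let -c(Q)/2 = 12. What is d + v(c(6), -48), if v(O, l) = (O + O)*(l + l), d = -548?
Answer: 4060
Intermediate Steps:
c(Q) = -24 (c(Q) = -2*12 = -24)
v(O, l) = 4*O*l (v(O, l) = (2*O)*(2*l) = 4*O*l)
d + v(c(6), -48) = -548 + 4*(-24)*(-48) = -548 + 4608 = 4060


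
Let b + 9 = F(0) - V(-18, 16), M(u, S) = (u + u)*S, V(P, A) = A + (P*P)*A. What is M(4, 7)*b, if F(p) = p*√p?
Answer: -291704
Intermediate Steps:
V(P, A) = A + A*P² (V(P, A) = A + P²*A = A + A*P²)
F(p) = p^(3/2)
M(u, S) = 2*S*u (M(u, S) = (2*u)*S = 2*S*u)
b = -5209 (b = -9 + (0^(3/2) - 16*(1 + (-18)²)) = -9 + (0 - 16*(1 + 324)) = -9 + (0 - 16*325) = -9 + (0 - 1*5200) = -9 + (0 - 5200) = -9 - 5200 = -5209)
M(4, 7)*b = (2*7*4)*(-5209) = 56*(-5209) = -291704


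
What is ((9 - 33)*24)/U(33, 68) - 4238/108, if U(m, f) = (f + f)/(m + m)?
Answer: -292631/918 ≈ -318.77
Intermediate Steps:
U(m, f) = f/m (U(m, f) = (2*f)/((2*m)) = (2*f)*(1/(2*m)) = f/m)
((9 - 33)*24)/U(33, 68) - 4238/108 = ((9 - 33)*24)/((68/33)) - 4238/108 = (-24*24)/((68*(1/33))) - 4238*1/108 = -576/68/33 - 2119/54 = -576*33/68 - 2119/54 = -4752/17 - 2119/54 = -292631/918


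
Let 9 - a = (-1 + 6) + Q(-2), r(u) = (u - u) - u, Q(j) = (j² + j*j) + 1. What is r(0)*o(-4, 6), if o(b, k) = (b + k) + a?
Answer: 0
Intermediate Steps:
Q(j) = 1 + 2*j² (Q(j) = (j² + j²) + 1 = 2*j² + 1 = 1 + 2*j²)
r(u) = -u (r(u) = 0 - u = -u)
a = -5 (a = 9 - ((-1 + 6) + (1 + 2*(-2)²)) = 9 - (5 + (1 + 2*4)) = 9 - (5 + (1 + 8)) = 9 - (5 + 9) = 9 - 1*14 = 9 - 14 = -5)
o(b, k) = -5 + b + k (o(b, k) = (b + k) - 5 = -5 + b + k)
r(0)*o(-4, 6) = (-1*0)*(-5 - 4 + 6) = 0*(-3) = 0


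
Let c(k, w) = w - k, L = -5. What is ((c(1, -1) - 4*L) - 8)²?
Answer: 100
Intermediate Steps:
((c(1, -1) - 4*L) - 8)² = (((-1 - 1*1) - 4*(-5)) - 8)² = (((-1 - 1) + 20) - 8)² = ((-2 + 20) - 8)² = (18 - 8)² = 10² = 100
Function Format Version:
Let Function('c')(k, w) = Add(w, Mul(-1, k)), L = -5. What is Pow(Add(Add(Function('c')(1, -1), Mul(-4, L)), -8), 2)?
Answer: 100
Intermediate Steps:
Pow(Add(Add(Function('c')(1, -1), Mul(-4, L)), -8), 2) = Pow(Add(Add(Add(-1, Mul(-1, 1)), Mul(-4, -5)), -8), 2) = Pow(Add(Add(Add(-1, -1), 20), -8), 2) = Pow(Add(Add(-2, 20), -8), 2) = Pow(Add(18, -8), 2) = Pow(10, 2) = 100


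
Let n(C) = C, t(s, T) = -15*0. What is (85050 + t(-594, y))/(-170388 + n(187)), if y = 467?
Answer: -85050/170201 ≈ -0.49970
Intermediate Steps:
t(s, T) = 0
(85050 + t(-594, y))/(-170388 + n(187)) = (85050 + 0)/(-170388 + 187) = 85050/(-170201) = 85050*(-1/170201) = -85050/170201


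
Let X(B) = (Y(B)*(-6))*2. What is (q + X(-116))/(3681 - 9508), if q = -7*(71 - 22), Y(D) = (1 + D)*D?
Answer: 160423/5827 ≈ 27.531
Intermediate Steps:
Y(D) = D*(1 + D)
q = -343 (q = -7*49 = -343)
X(B) = -12*B*(1 + B) (X(B) = ((B*(1 + B))*(-6))*2 = -6*B*(1 + B)*2 = -12*B*(1 + B))
(q + X(-116))/(3681 - 9508) = (-343 - 12*(-116)*(1 - 116))/(3681 - 9508) = (-343 - 12*(-116)*(-115))/(-5827) = (-343 - 160080)*(-1/5827) = -160423*(-1/5827) = 160423/5827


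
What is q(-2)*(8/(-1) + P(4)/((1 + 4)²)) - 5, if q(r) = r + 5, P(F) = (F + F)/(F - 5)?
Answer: -749/25 ≈ -29.960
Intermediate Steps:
P(F) = 2*F/(-5 + F) (P(F) = (2*F)/(-5 + F) = 2*F/(-5 + F))
q(r) = 5 + r
q(-2)*(8/(-1) + P(4)/((1 + 4)²)) - 5 = (5 - 2)*(8/(-1) + (2*4/(-5 + 4))/((1 + 4)²)) - 5 = 3*(8*(-1) + (2*4/(-1))/(5²)) - 5 = 3*(-8 + (2*4*(-1))/25) - 5 = 3*(-8 - 8*1/25) - 5 = 3*(-8 - 8/25) - 5 = 3*(-208/25) - 5 = -624/25 - 5 = -749/25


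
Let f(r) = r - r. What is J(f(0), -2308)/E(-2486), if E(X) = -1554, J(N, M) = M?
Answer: 1154/777 ≈ 1.4852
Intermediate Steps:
f(r) = 0
J(f(0), -2308)/E(-2486) = -2308/(-1554) = -2308*(-1/1554) = 1154/777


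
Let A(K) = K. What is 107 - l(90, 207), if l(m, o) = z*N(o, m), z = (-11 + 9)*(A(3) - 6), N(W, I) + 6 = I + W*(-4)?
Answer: 4571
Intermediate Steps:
N(W, I) = -6 + I - 4*W (N(W, I) = -6 + (I + W*(-4)) = -6 + (I - 4*W) = -6 + I - 4*W)
z = 6 (z = (-11 + 9)*(3 - 6) = -2*(-3) = 6)
l(m, o) = -36 - 24*o + 6*m (l(m, o) = 6*(-6 + m - 4*o) = -36 - 24*o + 6*m)
107 - l(90, 207) = 107 - (-36 - 24*207 + 6*90) = 107 - (-36 - 4968 + 540) = 107 - 1*(-4464) = 107 + 4464 = 4571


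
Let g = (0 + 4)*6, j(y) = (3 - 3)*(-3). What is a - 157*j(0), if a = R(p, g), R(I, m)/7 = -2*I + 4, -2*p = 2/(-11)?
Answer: 294/11 ≈ 26.727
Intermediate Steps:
p = 1/11 (p = -1/(-11) = -(-1)/11 = -½*(-2/11) = 1/11 ≈ 0.090909)
j(y) = 0 (j(y) = 0*(-3) = 0)
g = 24 (g = 4*6 = 24)
R(I, m) = 28 - 14*I (R(I, m) = 7*(-2*I + 4) = 7*(4 - 2*I) = 28 - 14*I)
a = 294/11 (a = 28 - 14*1/11 = 28 - 14/11 = 294/11 ≈ 26.727)
a - 157*j(0) = 294/11 - 157*0 = 294/11 + 0 = 294/11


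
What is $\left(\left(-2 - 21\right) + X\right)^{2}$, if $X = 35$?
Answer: $144$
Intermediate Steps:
$\left(\left(-2 - 21\right) + X\right)^{2} = \left(\left(-2 - 21\right) + 35\right)^{2} = \left(-23 + 35\right)^{2} = 12^{2} = 144$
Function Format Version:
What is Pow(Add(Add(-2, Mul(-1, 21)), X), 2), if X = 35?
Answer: 144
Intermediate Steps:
Pow(Add(Add(-2, Mul(-1, 21)), X), 2) = Pow(Add(Add(-2, Mul(-1, 21)), 35), 2) = Pow(Add(Add(-2, -21), 35), 2) = Pow(Add(-23, 35), 2) = Pow(12, 2) = 144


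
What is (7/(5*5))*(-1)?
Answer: -7/25 ≈ -0.28000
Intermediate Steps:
(7/(5*5))*(-1) = (7/25)*(-1) = -7/25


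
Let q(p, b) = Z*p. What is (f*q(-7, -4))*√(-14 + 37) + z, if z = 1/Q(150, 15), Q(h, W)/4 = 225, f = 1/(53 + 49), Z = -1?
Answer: 1/900 + 7*√23/102 ≈ 0.33024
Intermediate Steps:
q(p, b) = -p
f = 1/102 ≈ 0.0098039
Q(h, W) = 900 (Q(h, W) = 4*225 = 900)
z = 1/900 ≈ 0.0011111
(f*q(-7, -4))*√(-14 + 37) + z = ((-1*(-7))/102)*√(-14 + 37) + 1/900 = ((1/102)*7)*√23 + 1/900 = 7*√23/102 + 1/900 = 1/900 + 7*√23/102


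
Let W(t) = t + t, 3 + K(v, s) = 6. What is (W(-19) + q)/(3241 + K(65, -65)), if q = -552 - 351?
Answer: -941/3244 ≈ -0.29007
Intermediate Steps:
K(v, s) = 3 (K(v, s) = -3 + 6 = 3)
W(t) = 2*t
q = -903
(W(-19) + q)/(3241 + K(65, -65)) = (2*(-19) - 903)/(3241 + 3) = (-38 - 903)/3244 = -941*1/3244 = -941/3244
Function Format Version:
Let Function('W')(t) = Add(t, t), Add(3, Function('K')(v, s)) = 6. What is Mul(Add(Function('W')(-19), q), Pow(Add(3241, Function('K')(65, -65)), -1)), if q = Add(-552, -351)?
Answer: Rational(-941, 3244) ≈ -0.29007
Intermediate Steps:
Function('K')(v, s) = 3 (Function('K')(v, s) = Add(-3, 6) = 3)
Function('W')(t) = Mul(2, t)
q = -903
Mul(Add(Function('W')(-19), q), Pow(Add(3241, Function('K')(65, -65)), -1)) = Mul(Add(Mul(2, -19), -903), Pow(Add(3241, 3), -1)) = Mul(Add(-38, -903), Pow(3244, -1)) = Mul(-941, Rational(1, 3244)) = Rational(-941, 3244)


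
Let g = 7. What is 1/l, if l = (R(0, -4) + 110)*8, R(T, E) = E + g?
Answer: 1/904 ≈ 0.0011062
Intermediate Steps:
R(T, E) = 7 + E (R(T, E) = E + 7 = 7 + E)
l = 904 (l = ((7 - 4) + 110)*8 = (3 + 110)*8 = 113*8 = 904)
1/l = 1/904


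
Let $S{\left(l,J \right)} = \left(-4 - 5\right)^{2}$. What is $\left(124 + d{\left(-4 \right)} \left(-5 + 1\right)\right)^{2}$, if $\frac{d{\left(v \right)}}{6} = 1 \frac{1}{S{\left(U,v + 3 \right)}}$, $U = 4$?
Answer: $\frac{11155600}{729} \approx 15303.0$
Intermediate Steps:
$S{\left(l,J \right)} = 81$ ($S{\left(l,J \right)} = \left(-9\right)^{2} = 81$)
$d{\left(v \right)} = \frac{2}{27}$ ($d{\left(v \right)} = 6 \cdot 1 \cdot \frac{1}{81} = 6 \cdot \frac{1}{81} = \frac{2}{27}$)
$\left(124 + d{\left(-4 \right)} \left(-5 + 1\right)\right)^{2} = \left(124 + \frac{2 \left(-5 + 1\right)}{27}\right)^{2} = \left(124 + \frac{2}{27} \left(-4\right)\right)^{2} = \left(124 - \frac{8}{27}\right)^{2} = \left(\frac{3340}{27}\right)^{2} = \frac{11155600}{729}$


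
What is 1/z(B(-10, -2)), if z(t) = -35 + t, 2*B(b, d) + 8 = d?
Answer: -1/40 ≈ -0.025000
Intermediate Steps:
B(b, d) = -4 + d/2
1/z(B(-10, -2)) = 1/(-35 + (-4 + (½)*(-2))) = 1/(-35 + (-4 - 1)) = 1/(-35 - 5) = 1/(-40) = -1/40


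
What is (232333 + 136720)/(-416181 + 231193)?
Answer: -369053/184988 ≈ -1.9950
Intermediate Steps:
(232333 + 136720)/(-416181 + 231193) = 369053/(-184988) = 369053*(-1/184988) = -369053/184988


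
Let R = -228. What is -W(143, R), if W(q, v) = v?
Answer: 228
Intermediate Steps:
-W(143, R) = -1*(-228) = 228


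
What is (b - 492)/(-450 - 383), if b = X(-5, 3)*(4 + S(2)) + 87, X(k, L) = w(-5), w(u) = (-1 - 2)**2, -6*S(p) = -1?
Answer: 15/34 ≈ 0.44118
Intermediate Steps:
S(p) = 1/6 (S(p) = -1/6*(-1) = 1/6)
w(u) = 9 (w(u) = (-3)**2 = 9)
X(k, L) = 9
b = 249/2 (b = 9*(4 + 1/6) + 87 = 9*(25/6) + 87 = 75/2 + 87 = 249/2 ≈ 124.50)
(b - 492)/(-450 - 383) = (249/2 - 492)/(-450 - 383) = -735/2/(-833) = -735/2*(-1/833) = 15/34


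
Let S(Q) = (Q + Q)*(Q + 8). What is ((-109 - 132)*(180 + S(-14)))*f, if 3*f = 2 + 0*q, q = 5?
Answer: -55912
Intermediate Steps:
f = 2/3 (f = (2 + 0*5)/3 = (2 + 0)/3 = (1/3)*2 = 2/3 ≈ 0.66667)
S(Q) = 2*Q*(8 + Q) (S(Q) = (2*Q)*(8 + Q) = 2*Q*(8 + Q))
((-109 - 132)*(180 + S(-14)))*f = ((-109 - 132)*(180 + 2*(-14)*(8 - 14)))*(2/3) = -241*(180 + 2*(-14)*(-6))*(2/3) = -241*(180 + 168)*(2/3) = -241*348*(2/3) = -83868*2/3 = -55912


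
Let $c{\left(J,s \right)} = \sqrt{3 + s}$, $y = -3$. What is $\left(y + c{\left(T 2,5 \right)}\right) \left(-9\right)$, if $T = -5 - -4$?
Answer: $27 - 18 \sqrt{2} \approx 1.5442$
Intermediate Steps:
$T = -1$ ($T = -5 + 4 = -1$)
$\left(y + c{\left(T 2,5 \right)}\right) \left(-9\right) = \left(-3 + \sqrt{3 + 5}\right) \left(-9\right) = \left(-3 + \sqrt{8}\right) \left(-9\right) = \left(-3 + 2 \sqrt{2}\right) \left(-9\right) = 27 - 18 \sqrt{2}$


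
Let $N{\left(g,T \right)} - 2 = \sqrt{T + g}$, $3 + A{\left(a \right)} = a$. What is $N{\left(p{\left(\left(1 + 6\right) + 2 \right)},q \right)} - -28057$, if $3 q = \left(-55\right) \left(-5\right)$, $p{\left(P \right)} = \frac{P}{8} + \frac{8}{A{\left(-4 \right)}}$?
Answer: $28059 + \frac{\sqrt{646674}}{84} \approx 28069.0$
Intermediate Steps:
$A{\left(a \right)} = -3 + a$
$p{\left(P \right)} = - \frac{8}{7} + \frac{P}{8}$ ($p{\left(P \right)} = \frac{P}{8} + \frac{8}{-3 - 4} = P \frac{1}{8} + \frac{8}{-7} = \frac{P}{8} + 8 \left(- \frac{1}{7}\right) = \frac{P}{8} - \frac{8}{7} = - \frac{8}{7} + \frac{P}{8}$)
$q = \frac{275}{3}$ ($q = \frac{\left(-55\right) \left(-5\right)}{3} = \frac{1}{3} \cdot 275 = \frac{275}{3} \approx 91.667$)
$N{\left(g,T \right)} = 2 + \sqrt{T + g}$
$N{\left(p{\left(\left(1 + 6\right) + 2 \right)},q \right)} - -28057 = \left(2 + \sqrt{\frac{275}{3} - \left(\frac{8}{7} - \frac{\left(1 + 6\right) + 2}{8}\right)}\right) - -28057 = \left(2 + \sqrt{\frac{275}{3} - \left(\frac{8}{7} - \frac{7 + 2}{8}\right)}\right) + 28057 = \left(2 + \sqrt{\frac{275}{3} + \left(- \frac{8}{7} + \frac{1}{8} \cdot 9\right)}\right) + 28057 = \left(2 + \sqrt{\frac{275}{3} + \left(- \frac{8}{7} + \frac{9}{8}\right)}\right) + 28057 = \left(2 + \sqrt{\frac{275}{3} - \frac{1}{56}}\right) + 28057 = \left(2 + \sqrt{\frac{15397}{168}}\right) + 28057 = \left(2 + \frac{\sqrt{646674}}{84}\right) + 28057 = 28059 + \frac{\sqrt{646674}}{84}$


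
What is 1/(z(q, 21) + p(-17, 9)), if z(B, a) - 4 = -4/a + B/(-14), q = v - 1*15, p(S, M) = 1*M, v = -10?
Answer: 42/613 ≈ 0.068516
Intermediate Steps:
p(S, M) = M
q = -25 (q = -10 - 1*15 = -10 - 15 = -25)
z(B, a) = 4 - 4/a - B/14 (z(B, a) = 4 + (-4/a + B/(-14)) = 4 + (-4/a + B*(-1/14)) = 4 + (-4/a - B/14) = 4 - 4/a - B/14)
1/(z(q, 21) + p(-17, 9)) = 1/((4 - 4/21 - 1/14*(-25)) + 9) = 1/((4 - 4*1/21 + 25/14) + 9) = 1/((4 - 4/21 + 25/14) + 9) = 1/(235/42 + 9) = 1/(613/42) = 42/613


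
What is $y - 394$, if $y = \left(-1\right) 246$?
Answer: $-640$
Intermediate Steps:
$y = -246$
$y - 394 = -246 - 394 = -640$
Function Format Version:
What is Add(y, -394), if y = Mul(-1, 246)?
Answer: -640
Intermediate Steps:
y = -246
Add(y, -394) = Add(-246, -394) = -640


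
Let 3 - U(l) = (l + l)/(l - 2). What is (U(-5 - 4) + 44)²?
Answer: 249001/121 ≈ 2057.9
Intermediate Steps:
U(l) = 3 - 2*l/(-2 + l) (U(l) = 3 - (l + l)/(l - 2) = 3 - 2*l/(-2 + l))
(U(-5 - 4) + 44)² = ((-6 + (-5 - 4))/(-2 + (-5 - 4)) + 44)² = ((-6 - 9)/(-2 - 9) + 44)² = (-15/(-11) + 44)² = (-1/11*(-15) + 44)² = (15/11 + 44)² = (499/11)² = 249001/121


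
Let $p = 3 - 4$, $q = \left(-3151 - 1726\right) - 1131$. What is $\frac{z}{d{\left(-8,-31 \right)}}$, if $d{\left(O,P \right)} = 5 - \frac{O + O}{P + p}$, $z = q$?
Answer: $- \frac{12016}{9} \approx -1335.1$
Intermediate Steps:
$q = -6008$ ($q = -4877 - 1131 = -6008$)
$p = -1$
$z = -6008$
$d{\left(O,P \right)} = 5 - \frac{2 O}{-1 + P}$ ($d{\left(O,P \right)} = 5 - \frac{O + O}{P - 1} = 5 - \frac{2 O}{-1 + P}$)
$\frac{z}{d{\left(-8,-31 \right)}} = - \frac{6008}{\frac{1}{-1 - 31} \left(-5 - -16 + 5 \left(-31\right)\right)} = - \frac{6008}{\frac{1}{-32} \left(-5 + 16 - 155\right)} = - \frac{6008}{\left(- \frac{1}{32}\right) \left(-144\right)} = - \frac{6008}{\frac{9}{2}} = \left(-6008\right) \frac{2}{9} = - \frac{12016}{9}$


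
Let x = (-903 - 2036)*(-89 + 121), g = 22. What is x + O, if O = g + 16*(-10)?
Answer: -94186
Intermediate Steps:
x = -94048 (x = -2939*32 = -94048)
O = -138 (O = 22 + 16*(-10) = 22 - 160 = -138)
x + O = -94048 - 138 = -94186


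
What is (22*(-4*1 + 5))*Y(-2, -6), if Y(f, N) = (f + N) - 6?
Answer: -308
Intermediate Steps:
Y(f, N) = -6 + N + f (Y(f, N) = (N + f) - 6 = -6 + N + f)
(22*(-4*1 + 5))*Y(-2, -6) = (22*(-4*1 + 5))*(-6 - 6 - 2) = (22*(-4 + 5))*(-14) = (22*1)*(-14) = 22*(-14) = -308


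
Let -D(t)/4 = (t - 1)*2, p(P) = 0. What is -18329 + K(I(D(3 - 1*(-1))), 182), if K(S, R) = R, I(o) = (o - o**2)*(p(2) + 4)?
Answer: -18147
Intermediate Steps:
D(t) = 8 - 8*t (D(t) = -4*(t - 1)*2 = -4*(-1 + t)*2 = -4*(-2 + 2*t) = 8 - 8*t)
I(o) = -4*o**2 + 4*o (I(o) = (o - o**2)*(0 + 4) = (o - o**2)*4 = -4*o**2 + 4*o)
-18329 + K(I(D(3 - 1*(-1))), 182) = -18329 + 182 = -18147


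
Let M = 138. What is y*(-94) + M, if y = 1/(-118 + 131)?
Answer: 1700/13 ≈ 130.77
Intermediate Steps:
y = 1/13 ≈ 0.076923
y*(-94) + M = (1/13)*(-94) + 138 = -94/13 + 138 = 1700/13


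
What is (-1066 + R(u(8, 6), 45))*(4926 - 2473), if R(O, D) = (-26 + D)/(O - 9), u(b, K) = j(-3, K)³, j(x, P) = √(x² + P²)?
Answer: -26452261561/10116 + 233035*√5/3372 ≈ -2.6147e+6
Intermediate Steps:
j(x, P) = √(P² + x²)
u(b, K) = (9 + K²)^(3/2) (u(b, K) = (√(K² + (-3)²))³ = (√(K² + 9))³ = (√(9 + K²))³ = (9 + K²)^(3/2))
R(O, D) = (-26 + D)/(-9 + O)
(-1066 + R(u(8, 6), 45))*(4926 - 2473) = (-1066 + (-26 + 45)/(-9 + (9 + 6²)^(3/2)))*(4926 - 2473) = (-1066 + 19/(-9 + (9 + 36)^(3/2)))*2453 = (-1066 + 19/(-9 + 45^(3/2)))*2453 = (-1066 + 19/(-9 + 135*√5))*2453 = -2614898 + 46607/(-9 + 135*√5)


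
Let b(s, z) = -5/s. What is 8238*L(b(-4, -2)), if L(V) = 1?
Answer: 8238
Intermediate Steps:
8238*L(b(-4, -2)) = 8238*1 = 8238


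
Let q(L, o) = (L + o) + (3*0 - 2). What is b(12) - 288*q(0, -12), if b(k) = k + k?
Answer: 4056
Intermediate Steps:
b(k) = 2*k
q(L, o) = -2 + L + o (q(L, o) = (L + o) + (0 - 2) = (L + o) - 2 = -2 + L + o)
b(12) - 288*q(0, -12) = 2*12 - 288*(-2 + 0 - 12) = 24 - 288*(-14) = 24 + 4032 = 4056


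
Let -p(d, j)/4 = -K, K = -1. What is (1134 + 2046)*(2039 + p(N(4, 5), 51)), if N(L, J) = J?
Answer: 6471300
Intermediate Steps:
p(d, j) = -4 (p(d, j) = -(-4)*(-1) = -4*1 = -4)
(1134 + 2046)*(2039 + p(N(4, 5), 51)) = (1134 + 2046)*(2039 - 4) = 3180*2035 = 6471300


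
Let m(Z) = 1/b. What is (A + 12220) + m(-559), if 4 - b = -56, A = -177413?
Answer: -9911579/60 ≈ -1.6519e+5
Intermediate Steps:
b = 60 (b = 4 - 1*(-56) = 4 + 56 = 60)
m(Z) = 1/60
(A + 12220) + m(-559) = (-177413 + 12220) + 1/60 = -165193 + 1/60 = -9911579/60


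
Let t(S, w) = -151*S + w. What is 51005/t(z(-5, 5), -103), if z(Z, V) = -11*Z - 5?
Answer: -51005/7653 ≈ -6.6647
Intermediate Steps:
z(Z, V) = -5 - 11*Z
t(S, w) = w - 151*S
51005/t(z(-5, 5), -103) = 51005/(-103 - 151*(-5 - 11*(-5))) = 51005/(-103 - 151*(-5 + 55)) = 51005/(-103 - 151*50) = 51005/(-103 - 7550) = 51005/(-7653) = 51005*(-1/7653) = -51005/7653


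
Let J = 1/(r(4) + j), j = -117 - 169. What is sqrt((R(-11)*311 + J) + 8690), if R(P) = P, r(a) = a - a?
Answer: 3*sqrt(47886982)/286 ≈ 72.588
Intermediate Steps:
r(a) = 0
j = -286
J = -1/286 (J = 1/(0 - 286) = 1/(-286) = -1/286 ≈ -0.0034965)
sqrt((R(-11)*311 + J) + 8690) = sqrt((-11*311 - 1/286) + 8690) = sqrt((-3421 - 1/286) + 8690) = sqrt(-978407/286 + 8690) = sqrt(1506933/286) = 3*sqrt(47886982)/286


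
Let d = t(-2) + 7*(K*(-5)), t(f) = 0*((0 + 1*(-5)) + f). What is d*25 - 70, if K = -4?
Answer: 3430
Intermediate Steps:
t(f) = 0 (t(f) = 0*((0 - 5) + f) = 0*(-5 + f) = 0)
d = 140 (d = 0 + 7*(-4*(-5)) = 0 + 7*20 = 0 + 140 = 140)
d*25 - 70 = 140*25 - 70 = 3500 - 70 = 3430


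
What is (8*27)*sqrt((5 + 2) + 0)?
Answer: 216*sqrt(7) ≈ 571.48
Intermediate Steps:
(8*27)*sqrt((5 + 2) + 0) = 216*sqrt(7 + 0) = 216*sqrt(7)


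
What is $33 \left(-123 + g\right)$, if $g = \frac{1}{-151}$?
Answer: $- \frac{612942}{151} \approx -4059.2$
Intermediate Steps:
$g = - \frac{1}{151} \approx -0.0066225$
$33 \left(-123 + g\right) = 33 \left(-123 - \frac{1}{151}\right) = 33 \left(- \frac{18574}{151}\right) = - \frac{612942}{151}$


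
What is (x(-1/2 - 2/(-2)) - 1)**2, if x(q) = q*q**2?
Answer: 49/64 ≈ 0.76563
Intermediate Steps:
x(q) = q**3
(x(-1/2 - 2/(-2)) - 1)**2 = ((-1/2 - 2/(-2))**3 - 1)**2 = ((-1*1/2 - 2*(-1/2))**3 - 1)**2 = ((-1/2 + 1)**3 - 1)**2 = ((1/2)**3 - 1)**2 = (1/8 - 1)**2 = (-7/8)**2 = 49/64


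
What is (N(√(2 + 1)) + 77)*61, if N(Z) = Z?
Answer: 4697 + 61*√3 ≈ 4802.7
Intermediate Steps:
(N(√(2 + 1)) + 77)*61 = (√(2 + 1) + 77)*61 = (√3 + 77)*61 = (77 + √3)*61 = 4697 + 61*√3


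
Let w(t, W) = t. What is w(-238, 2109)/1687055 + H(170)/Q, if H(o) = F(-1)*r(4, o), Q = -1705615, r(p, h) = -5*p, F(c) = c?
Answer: -87935494/575493262765 ≈ -0.00015280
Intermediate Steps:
H(o) = 20 (H(o) = -(-5)*4 = -1*(-20) = 20)
w(-238, 2109)/1687055 + H(170)/Q = -238/1687055 + 20/(-1705615) = -238*1/1687055 + 20*(-1/1705615) = -238/1687055 - 4/341123 = -87935494/575493262765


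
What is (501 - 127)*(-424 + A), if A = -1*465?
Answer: -332486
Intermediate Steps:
A = -465
(501 - 127)*(-424 + A) = (501 - 127)*(-424 - 465) = 374*(-889) = -332486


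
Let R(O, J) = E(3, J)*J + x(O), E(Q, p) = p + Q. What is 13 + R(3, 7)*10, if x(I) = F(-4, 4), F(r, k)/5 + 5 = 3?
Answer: 613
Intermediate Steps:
F(r, k) = -10 (F(r, k) = -25 + 5*3 = -25 + 15 = -10)
x(I) = -10
E(Q, p) = Q + p
R(O, J) = -10 + J*(3 + J) (R(O, J) = (3 + J)*J - 10 = J*(3 + J) - 10 = -10 + J*(3 + J))
13 + R(3, 7)*10 = 13 + (-10 + 7*(3 + 7))*10 = 13 + (-10 + 7*10)*10 = 13 + (-10 + 70)*10 = 13 + 60*10 = 13 + 600 = 613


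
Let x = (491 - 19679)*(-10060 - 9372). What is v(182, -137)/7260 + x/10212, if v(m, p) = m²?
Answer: 56402306051/1544565 ≈ 36517.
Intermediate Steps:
x = 372861216 (x = -19188*(-19432) = 372861216)
v(182, -137)/7260 + x/10212 = 182²/7260 + 372861216/10212 = 33124*(1/7260) + 372861216*(1/10212) = 8281/1815 + 31071768/851 = 56402306051/1544565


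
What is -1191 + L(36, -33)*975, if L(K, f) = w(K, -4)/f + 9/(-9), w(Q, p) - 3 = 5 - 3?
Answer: -25451/11 ≈ -2313.7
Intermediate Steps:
w(Q, p) = 5 (w(Q, p) = 3 + (5 - 3) = 3 + 2 = 5)
L(K, f) = -1 + 5/f (L(K, f) = 5/f + 9/(-9) = 5/f + 9*(-⅑) = 5/f - 1 = -1 + 5/f)
-1191 + L(36, -33)*975 = -1191 + ((5 - 1*(-33))/(-33))*975 = -1191 - (5 + 33)/33*975 = -1191 - 1/33*38*975 = -1191 - 38/33*975 = -1191 - 12350/11 = -25451/11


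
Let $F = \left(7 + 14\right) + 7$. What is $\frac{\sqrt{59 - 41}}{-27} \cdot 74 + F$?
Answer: $28 - \frac{74 \sqrt{2}}{9} \approx 16.372$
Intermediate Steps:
$F = 28$ ($F = 21 + 7 = 28$)
$\frac{\sqrt{59 - 41}}{-27} \cdot 74 + F = \frac{\sqrt{59 - 41}}{-27} \cdot 74 + 28 = \sqrt{18} \left(- \frac{1}{27}\right) 74 + 28 = 3 \sqrt{2} \left(- \frac{1}{27}\right) 74 + 28 = - \frac{\sqrt{2}}{9} \cdot 74 + 28 = - \frac{74 \sqrt{2}}{9} + 28 = 28 - \frac{74 \sqrt{2}}{9}$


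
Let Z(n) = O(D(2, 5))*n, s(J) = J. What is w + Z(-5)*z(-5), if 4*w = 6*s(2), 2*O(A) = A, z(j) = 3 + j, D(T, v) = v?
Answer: 28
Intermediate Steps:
O(A) = A/2
Z(n) = 5*n/2 (Z(n) = ((½)*5)*n = 5*n/2)
w = 3 (w = (6*2)/4 = (¼)*12 = 3)
w + Z(-5)*z(-5) = 3 + ((5/2)*(-5))*(3 - 5) = 3 - 25/2*(-2) = 3 + 25 = 28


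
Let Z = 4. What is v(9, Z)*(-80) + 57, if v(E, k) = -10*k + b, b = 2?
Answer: 3097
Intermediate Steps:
v(E, k) = 2 - 10*k (v(E, k) = -10*k + 2 = 2 - 10*k)
v(9, Z)*(-80) + 57 = (2 - 10*4)*(-80) + 57 = (2 - 40)*(-80) + 57 = -38*(-80) + 57 = 3040 + 57 = 3097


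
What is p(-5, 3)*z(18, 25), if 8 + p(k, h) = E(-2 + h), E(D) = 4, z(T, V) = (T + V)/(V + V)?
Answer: -86/25 ≈ -3.4400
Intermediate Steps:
z(T, V) = (T + V)/(2*V) (z(T, V) = (T + V)/((2*V)) = (T + V)*(1/(2*V)) = (T + V)/(2*V))
p(k, h) = -4 (p(k, h) = -8 + 4 = -4)
p(-5, 3)*z(18, 25) = -2*(18 + 25)/25 = -2*43/25 = -4*43/50 = -86/25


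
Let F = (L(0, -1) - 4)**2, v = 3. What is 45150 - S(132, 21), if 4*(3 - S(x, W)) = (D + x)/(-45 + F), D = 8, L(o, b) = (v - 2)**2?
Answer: 1625257/36 ≈ 45146.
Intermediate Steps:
L(o, b) = 1 (L(o, b) = (3 - 2)**2 = 1**2 = 1)
F = 9 (F = (1 - 4)**2 = (-3)**2 = 9)
S(x, W) = 55/18 + x/144 (S(x, W) = 3 - (8 + x)/(4*(-45 + 9)) = 3 - (8 + x)/(4*(-36)) = 3 - (8 + x)*(-1)/(4*36) = 3 - (-2/9 - x/36)/4 = 3 + (1/18 + x/144) = 55/18 + x/144)
45150 - S(132, 21) = 45150 - (55/18 + (1/144)*132) = 45150 - (55/18 + 11/12) = 45150 - 1*143/36 = 45150 - 143/36 = 1625257/36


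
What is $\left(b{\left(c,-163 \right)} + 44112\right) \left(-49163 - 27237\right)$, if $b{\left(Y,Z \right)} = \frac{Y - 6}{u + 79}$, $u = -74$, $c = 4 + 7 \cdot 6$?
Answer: $-3370768000$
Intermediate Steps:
$c = 46$ ($c = 4 + 42 = 46$)
$b{\left(Y,Z \right)} = - \frac{6}{5} + \frac{Y}{5}$ ($b{\left(Y,Z \right)} = \frac{Y - 6}{-74 + 79} = \frac{-6 + Y}{5} = \left(-6 + Y\right) \frac{1}{5} = - \frac{6}{5} + \frac{Y}{5}$)
$\left(b{\left(c,-163 \right)} + 44112\right) \left(-49163 - 27237\right) = \left(\left(- \frac{6}{5} + \frac{1}{5} \cdot 46\right) + 44112\right) \left(-49163 - 27237\right) = \left(\left(- \frac{6}{5} + \frac{46}{5}\right) + 44112\right) \left(-76400\right) = \left(8 + 44112\right) \left(-76400\right) = 44120 \left(-76400\right) = -3370768000$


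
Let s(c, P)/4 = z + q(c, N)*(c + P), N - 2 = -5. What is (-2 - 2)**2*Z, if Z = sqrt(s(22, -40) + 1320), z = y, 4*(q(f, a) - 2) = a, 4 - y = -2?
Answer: 16*sqrt(1254) ≈ 566.59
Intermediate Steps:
N = -3 (N = 2 - 5 = -3)
y = 6 (y = 4 - 1*(-2) = 4 + 2 = 6)
q(f, a) = 2 + a/4
z = 6
s(c, P) = 24 + 5*P + 5*c (s(c, P) = 4*(6 + (2 + (1/4)*(-3))*(c + P)) = 4*(6 + (2 - 3/4)*(P + c)) = 4*(6 + 5*(P + c)/4) = 4*(6 + (5*P/4 + 5*c/4)) = 4*(6 + 5*P/4 + 5*c/4) = 24 + 5*P + 5*c)
Z = sqrt(1254) (Z = sqrt((24 + 5*(-40) + 5*22) + 1320) = sqrt((24 - 200 + 110) + 1320) = sqrt(-66 + 1320) = sqrt(1254) ≈ 35.412)
(-2 - 2)**2*Z = (-2 - 2)**2*sqrt(1254) = (-4)**2*sqrt(1254) = 16*sqrt(1254)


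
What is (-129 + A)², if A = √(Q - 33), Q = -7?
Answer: 16601 - 516*I*√10 ≈ 16601.0 - 1631.7*I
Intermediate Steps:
A = 2*I*√10 (A = √(-7 - 33) = √(-40) = 2*I*√10 ≈ 6.3246*I)
(-129 + A)² = (-129 + 2*I*√10)²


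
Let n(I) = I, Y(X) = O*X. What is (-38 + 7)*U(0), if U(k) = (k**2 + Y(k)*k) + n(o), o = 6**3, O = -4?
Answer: -6696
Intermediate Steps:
o = 216
Y(X) = -4*X
U(k) = 216 - 3*k**2 (U(k) = (k**2 + (-4*k)*k) + 216 = (k**2 - 4*k**2) + 216 = -3*k**2 + 216 = 216 - 3*k**2)
(-38 + 7)*U(0) = (-38 + 7)*(216 - 3*0**2) = -31*(216 - 3*0) = -31*(216 + 0) = -31*216 = -6696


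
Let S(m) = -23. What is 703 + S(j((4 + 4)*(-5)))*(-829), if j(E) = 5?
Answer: 19770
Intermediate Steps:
703 + S(j((4 + 4)*(-5)))*(-829) = 703 - 23*(-829) = 703 + 19067 = 19770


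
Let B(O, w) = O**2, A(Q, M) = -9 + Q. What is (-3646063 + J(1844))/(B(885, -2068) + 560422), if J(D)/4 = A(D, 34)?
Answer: -3638723/1343647 ≈ -2.7081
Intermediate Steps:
J(D) = -36 + 4*D (J(D) = 4*(-9 + D) = -36 + 4*D)
(-3646063 + J(1844))/(B(885, -2068) + 560422) = (-3646063 + (-36 + 4*1844))/(885**2 + 560422) = (-3646063 + (-36 + 7376))/(783225 + 560422) = (-3646063 + 7340)/1343647 = -3638723*1/1343647 = -3638723/1343647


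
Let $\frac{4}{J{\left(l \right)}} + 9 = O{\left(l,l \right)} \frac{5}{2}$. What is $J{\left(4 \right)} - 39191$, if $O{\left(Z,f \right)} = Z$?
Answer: $-39187$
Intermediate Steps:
$J{\left(l \right)} = \frac{4}{-9 + \frac{5 l}{2}}$ ($J{\left(l \right)} = \frac{4}{-9 + l \frac{5}{2}} = \frac{4}{-9 + \frac{5 l}{2}}$)
$J{\left(4 \right)} - 39191 = \frac{8}{-18 + 5 \cdot 4} - 39191 = \frac{8}{-18 + 20} - 39191 = \frac{8}{2} - 39191 = 8 \cdot \frac{1}{2} - 39191 = 4 - 39191 = -39187$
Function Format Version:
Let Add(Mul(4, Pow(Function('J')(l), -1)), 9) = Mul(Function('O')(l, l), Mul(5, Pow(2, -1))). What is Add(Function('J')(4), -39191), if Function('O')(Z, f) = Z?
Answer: -39187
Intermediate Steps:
Function('J')(l) = Mul(4, Pow(Add(-9, Mul(Rational(5, 2), l)), -1)) (Function('J')(l) = Mul(4, Pow(Add(-9, Mul(l, Mul(5, Pow(2, -1)))), -1)) = Mul(4, Pow(Add(-9, Mul(l, Mul(5, Rational(1, 2)))), -1)) = Mul(4, Pow(Add(-9, Mul(l, Rational(5, 2))), -1)) = Mul(4, Pow(Add(-9, Mul(Rational(5, 2), l)), -1)))
Add(Function('J')(4), -39191) = Add(Mul(8, Pow(Add(-18, Mul(5, 4)), -1)), -39191) = Add(Mul(8, Pow(Add(-18, 20), -1)), -39191) = Add(Mul(8, Pow(2, -1)), -39191) = Add(Mul(8, Rational(1, 2)), -39191) = Add(4, -39191) = -39187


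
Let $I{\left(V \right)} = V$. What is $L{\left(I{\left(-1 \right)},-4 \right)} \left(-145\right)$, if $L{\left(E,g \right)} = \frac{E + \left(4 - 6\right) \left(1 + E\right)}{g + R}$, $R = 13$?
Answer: $\frac{145}{9} \approx 16.111$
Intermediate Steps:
$L{\left(E,g \right)} = \frac{-2 - E}{13 + g}$ ($L{\left(E,g \right)} = \frac{E + \left(4 - 6\right) \left(1 + E\right)}{g + 13} = \frac{E - 2 \left(1 + E\right)}{13 + g} = \frac{E - \left(2 + 2 E\right)}{13 + g} = \frac{-2 - E}{13 + g}$)
$L{\left(I{\left(-1 \right)},-4 \right)} \left(-145\right) = \frac{-2 - -1}{13 - 4} \left(-145\right) = \frac{-2 + 1}{9} \left(-145\right) = \frac{1}{9} \left(-1\right) \left(-145\right) = \left(- \frac{1}{9}\right) \left(-145\right) = \frac{145}{9}$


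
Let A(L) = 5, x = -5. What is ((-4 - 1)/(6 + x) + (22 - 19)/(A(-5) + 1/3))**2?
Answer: 5041/256 ≈ 19.691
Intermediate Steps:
((-4 - 1)/(6 + x) + (22 - 19)/(A(-5) + 1/3))**2 = ((-4 - 1)/(6 - 5) + (22 - 19)/(5 + 1/3))**2 = (-5/1 + 3/(5 + 1/3))**2 = (1*(-5) + 3/(16/3))**2 = (-5 + 3*(3/16))**2 = (-5 + 9/16)**2 = (-71/16)**2 = 5041/256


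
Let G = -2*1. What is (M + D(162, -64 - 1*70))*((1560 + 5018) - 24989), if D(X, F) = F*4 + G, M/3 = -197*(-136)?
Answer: -1469897418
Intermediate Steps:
G = -2
M = 80376 (M = 3*(-197*(-136)) = 3*26792 = 80376)
D(X, F) = -2 + 4*F (D(X, F) = F*4 - 2 = 4*F - 2 = -2 + 4*F)
(M + D(162, -64 - 1*70))*((1560 + 5018) - 24989) = (80376 + (-2 + 4*(-64 - 1*70)))*((1560 + 5018) - 24989) = (80376 + (-2 + 4*(-64 - 70)))*(6578 - 24989) = (80376 + (-2 + 4*(-134)))*(-18411) = (80376 + (-2 - 536))*(-18411) = (80376 - 538)*(-18411) = 79838*(-18411) = -1469897418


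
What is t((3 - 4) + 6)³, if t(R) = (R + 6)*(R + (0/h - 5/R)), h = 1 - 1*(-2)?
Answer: 85184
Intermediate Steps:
h = 3 (h = 1 + 2 = 3)
t(R) = (6 + R)*(R - 5/R) (t(R) = (R + 6)*(R + (0/3 - 5/R)) = (6 + R)*(R + (0*(⅓) - 5/R)) = (6 + R)*(R + (0 - 5/R)) = (6 + R)*(R - 5/R))
t((3 - 4) + 6)³ = (-5 + ((3 - 4) + 6)² - 30/((3 - 4) + 6) + 6*((3 - 4) + 6))³ = (-5 + (-1 + 6)² - 30/(-1 + 6) + 6*(-1 + 6))³ = (-5 + 5² - 30/5 + 6*5)³ = (-5 + 25 - 30*⅕ + 30)³ = (-5 + 25 - 6 + 30)³ = 44³ = 85184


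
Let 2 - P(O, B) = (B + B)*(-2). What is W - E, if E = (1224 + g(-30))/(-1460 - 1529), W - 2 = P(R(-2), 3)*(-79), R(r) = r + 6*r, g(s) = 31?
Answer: -3298601/2989 ≈ -1103.6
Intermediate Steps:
R(r) = 7*r
P(O, B) = 2 + 4*B (P(O, B) = 2 - (B + B)*(-2) = 2 - 2*B*(-2) = 2 - (-4)*B = 2 + 4*B)
W = -1104 (W = 2 + (2 + 4*3)*(-79) = 2 + (2 + 12)*(-79) = 2 + 14*(-79) = 2 - 1106 = -1104)
E = -1255/2989 (E = (1224 + 31)/(-1460 - 1529) = 1255/(-2989) = 1255*(-1/2989) = -1255/2989 ≈ -0.41987)
W - E = -1104 - 1*(-1255/2989) = -1104 + 1255/2989 = -3298601/2989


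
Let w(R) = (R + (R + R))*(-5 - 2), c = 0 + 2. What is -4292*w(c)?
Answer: 180264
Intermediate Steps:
c = 2
w(R) = -21*R (w(R) = (R + 2*R)*(-7) = (3*R)*(-7) = -21*R)
-4292*w(c) = -(-90132)*2 = -4292*(-42) = 180264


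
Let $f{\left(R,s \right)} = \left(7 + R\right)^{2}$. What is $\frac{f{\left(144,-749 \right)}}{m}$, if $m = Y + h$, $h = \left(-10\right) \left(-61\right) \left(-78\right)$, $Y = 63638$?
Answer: $\frac{22801}{16058} \approx 1.4199$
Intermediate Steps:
$h = -47580$ ($h = 610 \left(-78\right) = -47580$)
$m = 16058$ ($m = 63638 - 47580 = 16058$)
$\frac{f{\left(144,-749 \right)}}{m} = \frac{\left(7 + 144\right)^{2}}{16058} = 151^{2} \cdot \frac{1}{16058} = 22801 \cdot \frac{1}{16058} = \frac{22801}{16058}$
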